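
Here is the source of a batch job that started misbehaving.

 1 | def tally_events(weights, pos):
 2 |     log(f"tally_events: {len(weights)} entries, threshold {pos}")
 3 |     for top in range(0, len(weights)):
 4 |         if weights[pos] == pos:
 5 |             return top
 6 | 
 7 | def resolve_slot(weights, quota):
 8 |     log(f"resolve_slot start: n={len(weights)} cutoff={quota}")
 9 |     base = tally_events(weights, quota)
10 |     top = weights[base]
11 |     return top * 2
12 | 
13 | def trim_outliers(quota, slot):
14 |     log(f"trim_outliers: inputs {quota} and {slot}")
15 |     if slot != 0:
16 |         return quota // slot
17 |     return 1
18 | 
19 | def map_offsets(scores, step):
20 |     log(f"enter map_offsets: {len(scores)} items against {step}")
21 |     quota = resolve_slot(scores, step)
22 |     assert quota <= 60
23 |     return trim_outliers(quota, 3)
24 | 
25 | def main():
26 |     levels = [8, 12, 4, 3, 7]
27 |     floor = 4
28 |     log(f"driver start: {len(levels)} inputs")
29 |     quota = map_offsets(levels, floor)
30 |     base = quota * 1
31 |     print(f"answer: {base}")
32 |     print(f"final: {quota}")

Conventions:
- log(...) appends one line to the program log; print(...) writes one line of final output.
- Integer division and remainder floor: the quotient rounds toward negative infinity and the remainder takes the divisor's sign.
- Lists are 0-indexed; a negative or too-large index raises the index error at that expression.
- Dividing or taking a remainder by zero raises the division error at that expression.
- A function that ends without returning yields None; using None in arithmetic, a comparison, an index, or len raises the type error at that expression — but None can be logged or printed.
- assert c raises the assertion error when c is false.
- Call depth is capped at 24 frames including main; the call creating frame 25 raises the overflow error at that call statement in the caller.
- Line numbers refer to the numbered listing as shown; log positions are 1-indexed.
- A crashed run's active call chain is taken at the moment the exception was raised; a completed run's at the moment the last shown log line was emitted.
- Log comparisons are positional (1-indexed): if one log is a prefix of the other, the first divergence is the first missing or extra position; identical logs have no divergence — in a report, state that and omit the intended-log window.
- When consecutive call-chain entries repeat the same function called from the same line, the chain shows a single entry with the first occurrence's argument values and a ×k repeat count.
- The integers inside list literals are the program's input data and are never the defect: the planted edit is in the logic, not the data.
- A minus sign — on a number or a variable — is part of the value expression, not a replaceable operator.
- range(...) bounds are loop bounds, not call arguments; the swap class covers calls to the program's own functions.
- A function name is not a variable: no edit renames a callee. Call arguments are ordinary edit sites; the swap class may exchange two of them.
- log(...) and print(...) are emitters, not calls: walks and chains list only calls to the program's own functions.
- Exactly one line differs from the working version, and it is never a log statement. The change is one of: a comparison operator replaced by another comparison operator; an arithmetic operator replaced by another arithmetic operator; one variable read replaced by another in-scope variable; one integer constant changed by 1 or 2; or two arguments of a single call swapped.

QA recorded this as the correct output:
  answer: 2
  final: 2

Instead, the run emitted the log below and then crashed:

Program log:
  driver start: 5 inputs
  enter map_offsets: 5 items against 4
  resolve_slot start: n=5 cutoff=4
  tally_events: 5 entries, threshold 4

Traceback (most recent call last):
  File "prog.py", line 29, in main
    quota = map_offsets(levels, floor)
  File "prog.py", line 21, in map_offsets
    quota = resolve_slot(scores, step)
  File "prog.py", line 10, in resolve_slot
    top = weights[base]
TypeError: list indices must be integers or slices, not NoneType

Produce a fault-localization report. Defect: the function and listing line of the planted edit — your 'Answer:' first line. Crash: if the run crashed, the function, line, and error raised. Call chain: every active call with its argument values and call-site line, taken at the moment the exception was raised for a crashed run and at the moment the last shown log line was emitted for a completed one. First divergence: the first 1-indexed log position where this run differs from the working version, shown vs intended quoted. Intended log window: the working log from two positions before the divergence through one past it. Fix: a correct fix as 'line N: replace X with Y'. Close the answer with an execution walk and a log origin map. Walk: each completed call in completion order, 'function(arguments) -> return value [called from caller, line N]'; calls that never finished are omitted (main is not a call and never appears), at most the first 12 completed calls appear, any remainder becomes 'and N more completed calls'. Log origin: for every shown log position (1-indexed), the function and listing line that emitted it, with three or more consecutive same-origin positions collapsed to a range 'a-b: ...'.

Answer: the defect is in tally_events at line 4.
Key observation: The faulty run's log stops after 4 lines; the working version's next line would be 'trim_outliers: inputs 8 and 3'.
Crash: resolve_slot, line 10, TypeError.
Call chain: main -> map_offsets([8, 12, 4, 3, 7], 4) (called at line 29) -> resolve_slot([8, 12, 4, 3, 7], 4) (called at line 21).
First divergence: position 5 (shown log ended at 4 lines; the working version continues: 'trim_outliers: inputs 8 and 3').
Intended log window:
  3: resolve_slot start: n=5 cutoff=4
  4: tally_events: 5 entries, threshold 4
  5: trim_outliers: inputs 8 and 3
Execution walk:
  tally_events([8, 12, 4, 3, 7], 4) -> None  [called from resolve_slot, line 9]
Log origin:
  1: logged in main at line 28
  2: logged in map_offsets at line 20
  3: logged in resolve_slot at line 8
  4: logged in tally_events at line 2
A correct fix: line 4: replace `weights[pos]` with `weights[top]`.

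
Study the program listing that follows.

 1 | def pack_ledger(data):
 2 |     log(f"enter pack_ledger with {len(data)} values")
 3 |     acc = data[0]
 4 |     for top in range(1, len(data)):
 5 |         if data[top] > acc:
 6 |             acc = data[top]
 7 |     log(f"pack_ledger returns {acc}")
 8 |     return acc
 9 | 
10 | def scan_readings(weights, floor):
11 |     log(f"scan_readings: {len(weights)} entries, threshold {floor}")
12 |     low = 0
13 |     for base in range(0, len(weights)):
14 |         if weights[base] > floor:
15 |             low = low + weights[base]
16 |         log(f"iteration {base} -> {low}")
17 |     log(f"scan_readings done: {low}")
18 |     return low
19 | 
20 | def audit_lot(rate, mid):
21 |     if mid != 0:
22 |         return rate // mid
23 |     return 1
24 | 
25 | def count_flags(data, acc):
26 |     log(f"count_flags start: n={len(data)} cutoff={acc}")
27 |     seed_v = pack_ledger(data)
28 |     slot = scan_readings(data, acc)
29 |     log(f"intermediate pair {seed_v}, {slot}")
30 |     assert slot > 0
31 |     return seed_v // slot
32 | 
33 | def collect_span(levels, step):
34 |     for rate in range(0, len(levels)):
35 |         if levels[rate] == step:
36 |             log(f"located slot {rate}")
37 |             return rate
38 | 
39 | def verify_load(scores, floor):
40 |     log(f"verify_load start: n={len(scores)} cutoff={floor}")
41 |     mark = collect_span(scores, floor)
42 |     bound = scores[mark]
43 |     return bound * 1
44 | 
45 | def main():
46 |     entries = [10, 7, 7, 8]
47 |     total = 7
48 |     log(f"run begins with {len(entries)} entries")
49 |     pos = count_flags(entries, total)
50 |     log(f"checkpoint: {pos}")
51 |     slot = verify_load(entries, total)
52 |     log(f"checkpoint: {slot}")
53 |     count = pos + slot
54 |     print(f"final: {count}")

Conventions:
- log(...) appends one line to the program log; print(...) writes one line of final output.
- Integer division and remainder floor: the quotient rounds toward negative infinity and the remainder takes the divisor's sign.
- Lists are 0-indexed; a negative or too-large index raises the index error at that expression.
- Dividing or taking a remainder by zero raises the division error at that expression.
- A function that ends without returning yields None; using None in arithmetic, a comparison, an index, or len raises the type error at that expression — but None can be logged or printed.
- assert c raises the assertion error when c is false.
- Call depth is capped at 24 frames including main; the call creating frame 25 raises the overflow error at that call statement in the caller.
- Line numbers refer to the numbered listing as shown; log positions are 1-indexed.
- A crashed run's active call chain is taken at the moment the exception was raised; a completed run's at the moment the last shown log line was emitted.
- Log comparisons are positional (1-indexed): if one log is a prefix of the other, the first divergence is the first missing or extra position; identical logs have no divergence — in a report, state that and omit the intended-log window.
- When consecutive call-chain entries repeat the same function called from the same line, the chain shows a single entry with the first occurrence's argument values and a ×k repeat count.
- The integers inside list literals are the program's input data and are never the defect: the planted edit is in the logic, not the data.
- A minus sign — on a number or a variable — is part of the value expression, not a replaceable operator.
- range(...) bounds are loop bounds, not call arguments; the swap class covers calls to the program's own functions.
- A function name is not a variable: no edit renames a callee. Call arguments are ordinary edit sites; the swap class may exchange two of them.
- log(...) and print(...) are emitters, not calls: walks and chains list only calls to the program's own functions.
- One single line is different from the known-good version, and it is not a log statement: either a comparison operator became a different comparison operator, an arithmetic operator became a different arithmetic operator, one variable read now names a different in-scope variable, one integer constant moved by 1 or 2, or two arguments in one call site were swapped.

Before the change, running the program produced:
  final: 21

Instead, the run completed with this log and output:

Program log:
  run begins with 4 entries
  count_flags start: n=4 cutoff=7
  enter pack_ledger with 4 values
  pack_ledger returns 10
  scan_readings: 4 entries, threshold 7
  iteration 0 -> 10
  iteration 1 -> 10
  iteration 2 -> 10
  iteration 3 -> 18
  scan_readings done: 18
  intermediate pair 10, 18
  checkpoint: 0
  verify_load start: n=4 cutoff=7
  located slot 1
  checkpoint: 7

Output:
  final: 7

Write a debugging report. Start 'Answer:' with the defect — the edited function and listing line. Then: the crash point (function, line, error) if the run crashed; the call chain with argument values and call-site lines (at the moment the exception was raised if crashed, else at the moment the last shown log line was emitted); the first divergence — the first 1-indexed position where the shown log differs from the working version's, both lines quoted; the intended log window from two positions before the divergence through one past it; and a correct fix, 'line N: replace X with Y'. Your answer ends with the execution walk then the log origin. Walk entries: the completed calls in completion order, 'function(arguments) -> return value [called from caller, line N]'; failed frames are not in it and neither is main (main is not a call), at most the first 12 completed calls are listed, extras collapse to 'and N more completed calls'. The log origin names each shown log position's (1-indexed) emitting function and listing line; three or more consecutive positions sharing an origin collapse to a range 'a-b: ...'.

Answer: the defect is in verify_load at line 43.
Key observation: Log line 15 is where behavior first shows: 'checkpoint: 7' appears instead of 'checkpoint: 21'.
Call chain: main.
First divergence: position 15 — the shown line 'checkpoint: 7' should read 'checkpoint: 21'.
Intended log window:
  13: verify_load start: n=4 cutoff=7
  14: located slot 1
  15: checkpoint: 21
Execution walk:
  pack_ledger([10, 7, 7, 8]) -> 10  [called from count_flags, line 27]
  scan_readings([10, 7, 7, 8], 7) -> 18  [called from count_flags, line 28]
  count_flags([10, 7, 7, 8], 7) -> 0  [called from main, line 49]
  collect_span([10, 7, 7, 8], 7) -> 1  [called from verify_load, line 41]
  verify_load([10, 7, 7, 8], 7) -> 7  [called from main, line 51]
Log line origins:
  1: emitted by main (line 48)
  2: emitted by count_flags (line 26)
  3: emitted by pack_ledger (line 2)
  4: emitted by pack_ledger (line 7)
  5: emitted by scan_readings (line 11)
  6-9: emitted by scan_readings (line 16)
  10: emitted by scan_readings (line 17)
  11: emitted by count_flags (line 29)
  12: emitted by main (line 50)
  13: emitted by verify_load (line 40)
  14: emitted by collect_span (line 36)
  15: emitted by main (line 52)
A correct fix: line 43: replace `1` with `3`.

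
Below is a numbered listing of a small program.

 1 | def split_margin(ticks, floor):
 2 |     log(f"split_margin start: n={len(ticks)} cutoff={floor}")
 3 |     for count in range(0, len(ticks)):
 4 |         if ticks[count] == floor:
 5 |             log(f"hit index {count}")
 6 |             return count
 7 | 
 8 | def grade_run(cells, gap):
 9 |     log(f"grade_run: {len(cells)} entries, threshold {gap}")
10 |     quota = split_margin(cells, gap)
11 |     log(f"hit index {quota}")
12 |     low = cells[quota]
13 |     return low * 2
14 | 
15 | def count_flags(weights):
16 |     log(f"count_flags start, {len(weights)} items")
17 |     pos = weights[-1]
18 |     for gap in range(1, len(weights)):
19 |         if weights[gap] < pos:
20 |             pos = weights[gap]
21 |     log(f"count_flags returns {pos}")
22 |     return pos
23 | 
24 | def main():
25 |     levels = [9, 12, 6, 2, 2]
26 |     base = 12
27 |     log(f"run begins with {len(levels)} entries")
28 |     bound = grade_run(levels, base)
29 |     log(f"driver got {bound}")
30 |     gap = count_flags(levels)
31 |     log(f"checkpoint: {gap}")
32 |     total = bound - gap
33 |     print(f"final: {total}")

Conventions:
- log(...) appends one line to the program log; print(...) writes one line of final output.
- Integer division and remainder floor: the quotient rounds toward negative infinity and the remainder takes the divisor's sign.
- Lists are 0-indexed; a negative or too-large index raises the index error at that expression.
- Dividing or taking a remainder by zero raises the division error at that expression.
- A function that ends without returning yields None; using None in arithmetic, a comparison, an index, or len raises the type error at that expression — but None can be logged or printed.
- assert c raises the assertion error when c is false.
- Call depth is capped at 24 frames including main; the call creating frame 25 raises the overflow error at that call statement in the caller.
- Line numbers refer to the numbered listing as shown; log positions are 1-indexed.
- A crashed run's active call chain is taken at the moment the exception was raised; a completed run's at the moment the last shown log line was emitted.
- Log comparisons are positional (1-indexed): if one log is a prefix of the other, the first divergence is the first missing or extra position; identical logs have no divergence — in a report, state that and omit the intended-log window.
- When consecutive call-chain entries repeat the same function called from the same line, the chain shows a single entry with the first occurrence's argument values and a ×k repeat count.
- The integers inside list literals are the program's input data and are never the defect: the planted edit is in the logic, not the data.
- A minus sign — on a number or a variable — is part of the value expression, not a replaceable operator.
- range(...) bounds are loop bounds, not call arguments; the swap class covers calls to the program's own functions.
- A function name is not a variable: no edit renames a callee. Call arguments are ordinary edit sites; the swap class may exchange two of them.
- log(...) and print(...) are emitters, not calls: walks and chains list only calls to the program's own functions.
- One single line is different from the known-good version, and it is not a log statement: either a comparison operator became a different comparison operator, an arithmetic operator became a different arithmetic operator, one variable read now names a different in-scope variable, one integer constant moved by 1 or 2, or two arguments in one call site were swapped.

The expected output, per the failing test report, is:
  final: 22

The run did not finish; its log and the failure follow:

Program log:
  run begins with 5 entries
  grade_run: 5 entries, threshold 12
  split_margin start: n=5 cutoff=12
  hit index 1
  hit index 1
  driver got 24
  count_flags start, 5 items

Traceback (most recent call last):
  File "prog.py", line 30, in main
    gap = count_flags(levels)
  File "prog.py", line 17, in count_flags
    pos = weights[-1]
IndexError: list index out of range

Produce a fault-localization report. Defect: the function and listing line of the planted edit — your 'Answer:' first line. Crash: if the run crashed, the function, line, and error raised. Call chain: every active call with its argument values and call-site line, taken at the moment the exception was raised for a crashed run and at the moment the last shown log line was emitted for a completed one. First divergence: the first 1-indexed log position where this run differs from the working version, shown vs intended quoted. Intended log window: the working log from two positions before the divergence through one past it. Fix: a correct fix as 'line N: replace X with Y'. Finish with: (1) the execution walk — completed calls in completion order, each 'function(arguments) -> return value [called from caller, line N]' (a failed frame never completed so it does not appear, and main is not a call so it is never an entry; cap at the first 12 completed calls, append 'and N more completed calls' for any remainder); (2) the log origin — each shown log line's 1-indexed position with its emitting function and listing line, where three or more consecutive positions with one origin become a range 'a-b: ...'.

Answer: the defect is in count_flags at line 17.
The tell: A complete run would log 'count_flags returns 2' next, but this one stopped at 7 lines.
Crash: count_flags, line 17, IndexError.
Call chain: main -> count_flags([9, 12, 6, 2, 2]) (called at line 30).
First divergence: position 8 (shown log ended at 7 lines; the working version continues: 'count_flags returns 2').
Intended log window:
  6: driver got 24
  7: count_flags start, 5 items
  8: count_flags returns 2
  9: checkpoint: 2
Execution walk:
  split_margin([9, 12, 6, 2, 2], 12) -> 1  [called from grade_run, line 10]
  grade_run([9, 12, 6, 2, 2], 12) -> 24  [called from main, line 28]
Origin of each log line:
  1: emitted by main (line 27)
  2: emitted by grade_run (line 9)
  3: emitted by split_margin (line 2)
  4: emitted by split_margin (line 5)
  5: emitted by grade_run (line 11)
  6: emitted by main (line 29)
  7: emitted by count_flags (line 16)
A correct fix: line 17: replace `-1` with `0`.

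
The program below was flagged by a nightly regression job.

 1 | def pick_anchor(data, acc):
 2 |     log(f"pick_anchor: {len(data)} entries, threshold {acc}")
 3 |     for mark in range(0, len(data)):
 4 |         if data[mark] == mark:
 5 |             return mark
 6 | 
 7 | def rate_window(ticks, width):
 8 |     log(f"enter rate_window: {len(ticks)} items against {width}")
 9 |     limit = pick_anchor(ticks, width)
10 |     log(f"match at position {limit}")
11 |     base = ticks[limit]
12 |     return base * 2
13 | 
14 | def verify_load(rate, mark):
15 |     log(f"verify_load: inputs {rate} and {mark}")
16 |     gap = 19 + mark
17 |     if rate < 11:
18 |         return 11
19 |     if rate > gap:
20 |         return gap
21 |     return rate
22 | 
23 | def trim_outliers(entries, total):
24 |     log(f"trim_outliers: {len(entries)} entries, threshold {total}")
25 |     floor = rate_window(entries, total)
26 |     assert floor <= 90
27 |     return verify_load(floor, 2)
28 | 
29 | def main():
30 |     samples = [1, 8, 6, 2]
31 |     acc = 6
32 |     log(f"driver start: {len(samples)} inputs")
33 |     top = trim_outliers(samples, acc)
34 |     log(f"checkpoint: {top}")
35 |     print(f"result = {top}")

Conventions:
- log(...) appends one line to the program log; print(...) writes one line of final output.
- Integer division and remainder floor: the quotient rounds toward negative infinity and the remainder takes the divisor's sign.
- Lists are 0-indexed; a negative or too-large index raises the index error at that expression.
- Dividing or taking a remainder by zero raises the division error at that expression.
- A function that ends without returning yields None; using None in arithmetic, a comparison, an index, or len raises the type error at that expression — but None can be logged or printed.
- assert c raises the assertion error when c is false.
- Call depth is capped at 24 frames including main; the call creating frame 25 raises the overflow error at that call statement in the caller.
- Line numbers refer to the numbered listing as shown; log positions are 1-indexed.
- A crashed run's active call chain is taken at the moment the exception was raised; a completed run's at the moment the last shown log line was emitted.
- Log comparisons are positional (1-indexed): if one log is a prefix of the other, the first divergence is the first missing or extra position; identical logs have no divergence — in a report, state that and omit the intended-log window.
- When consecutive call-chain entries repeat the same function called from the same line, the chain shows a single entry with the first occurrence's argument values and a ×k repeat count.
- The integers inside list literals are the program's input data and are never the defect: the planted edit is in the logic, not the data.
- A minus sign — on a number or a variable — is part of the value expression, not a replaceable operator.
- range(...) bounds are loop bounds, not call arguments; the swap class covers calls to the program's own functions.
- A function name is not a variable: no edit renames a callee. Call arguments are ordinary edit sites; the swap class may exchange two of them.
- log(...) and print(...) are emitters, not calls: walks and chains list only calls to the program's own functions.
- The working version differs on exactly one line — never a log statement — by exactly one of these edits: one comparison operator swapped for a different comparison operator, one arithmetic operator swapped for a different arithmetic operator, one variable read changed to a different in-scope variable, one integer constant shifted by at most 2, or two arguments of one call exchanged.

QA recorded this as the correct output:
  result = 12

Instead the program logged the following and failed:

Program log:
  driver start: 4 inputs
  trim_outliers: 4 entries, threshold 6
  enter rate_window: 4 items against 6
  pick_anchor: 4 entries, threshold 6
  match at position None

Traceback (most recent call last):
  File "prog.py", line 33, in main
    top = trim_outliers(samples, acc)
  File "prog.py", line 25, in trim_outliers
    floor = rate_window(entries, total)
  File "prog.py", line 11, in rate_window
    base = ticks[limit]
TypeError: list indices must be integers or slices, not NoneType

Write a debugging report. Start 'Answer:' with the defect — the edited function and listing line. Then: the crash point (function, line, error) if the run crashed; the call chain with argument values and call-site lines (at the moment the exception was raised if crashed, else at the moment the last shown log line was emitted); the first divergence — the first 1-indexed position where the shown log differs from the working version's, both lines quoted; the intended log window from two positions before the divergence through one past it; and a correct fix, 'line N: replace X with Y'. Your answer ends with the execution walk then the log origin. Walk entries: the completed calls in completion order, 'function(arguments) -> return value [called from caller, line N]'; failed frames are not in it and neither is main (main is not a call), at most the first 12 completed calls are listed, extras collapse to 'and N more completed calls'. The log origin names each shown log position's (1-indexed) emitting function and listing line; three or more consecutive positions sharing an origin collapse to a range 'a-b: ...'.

Answer: the defect is in pick_anchor at line 4.
Key fact: At log position 5 the runs split — shown 'match at position None', but the working version logs 'match at position 2'.
Crash: rate_window, line 11, TypeError.
Call chain: main -> trim_outliers([1, 8, 6, 2], 6) (called at line 33) -> rate_window([1, 8, 6, 2], 6) (called at line 25).
First divergence: position 5; shown 'match at position None' vs intended 'match at position 2'.
Intended log window:
  3: enter rate_window: 4 items against 6
  4: pick_anchor: 4 entries, threshold 6
  5: match at position 2
  6: verify_load: inputs 12 and 2
Execution walk:
  pick_anchor([1, 8, 6, 2], 6) -> None  [called from rate_window, line 9]
Log line origins:
  1 — main, line 32
  2 — trim_outliers, line 24
  3 — rate_window, line 8
  4 — pick_anchor, line 2
  5 — rate_window, line 10
A correct fix: line 4: replace `data[mark] == mark` with `data[mark] == acc`.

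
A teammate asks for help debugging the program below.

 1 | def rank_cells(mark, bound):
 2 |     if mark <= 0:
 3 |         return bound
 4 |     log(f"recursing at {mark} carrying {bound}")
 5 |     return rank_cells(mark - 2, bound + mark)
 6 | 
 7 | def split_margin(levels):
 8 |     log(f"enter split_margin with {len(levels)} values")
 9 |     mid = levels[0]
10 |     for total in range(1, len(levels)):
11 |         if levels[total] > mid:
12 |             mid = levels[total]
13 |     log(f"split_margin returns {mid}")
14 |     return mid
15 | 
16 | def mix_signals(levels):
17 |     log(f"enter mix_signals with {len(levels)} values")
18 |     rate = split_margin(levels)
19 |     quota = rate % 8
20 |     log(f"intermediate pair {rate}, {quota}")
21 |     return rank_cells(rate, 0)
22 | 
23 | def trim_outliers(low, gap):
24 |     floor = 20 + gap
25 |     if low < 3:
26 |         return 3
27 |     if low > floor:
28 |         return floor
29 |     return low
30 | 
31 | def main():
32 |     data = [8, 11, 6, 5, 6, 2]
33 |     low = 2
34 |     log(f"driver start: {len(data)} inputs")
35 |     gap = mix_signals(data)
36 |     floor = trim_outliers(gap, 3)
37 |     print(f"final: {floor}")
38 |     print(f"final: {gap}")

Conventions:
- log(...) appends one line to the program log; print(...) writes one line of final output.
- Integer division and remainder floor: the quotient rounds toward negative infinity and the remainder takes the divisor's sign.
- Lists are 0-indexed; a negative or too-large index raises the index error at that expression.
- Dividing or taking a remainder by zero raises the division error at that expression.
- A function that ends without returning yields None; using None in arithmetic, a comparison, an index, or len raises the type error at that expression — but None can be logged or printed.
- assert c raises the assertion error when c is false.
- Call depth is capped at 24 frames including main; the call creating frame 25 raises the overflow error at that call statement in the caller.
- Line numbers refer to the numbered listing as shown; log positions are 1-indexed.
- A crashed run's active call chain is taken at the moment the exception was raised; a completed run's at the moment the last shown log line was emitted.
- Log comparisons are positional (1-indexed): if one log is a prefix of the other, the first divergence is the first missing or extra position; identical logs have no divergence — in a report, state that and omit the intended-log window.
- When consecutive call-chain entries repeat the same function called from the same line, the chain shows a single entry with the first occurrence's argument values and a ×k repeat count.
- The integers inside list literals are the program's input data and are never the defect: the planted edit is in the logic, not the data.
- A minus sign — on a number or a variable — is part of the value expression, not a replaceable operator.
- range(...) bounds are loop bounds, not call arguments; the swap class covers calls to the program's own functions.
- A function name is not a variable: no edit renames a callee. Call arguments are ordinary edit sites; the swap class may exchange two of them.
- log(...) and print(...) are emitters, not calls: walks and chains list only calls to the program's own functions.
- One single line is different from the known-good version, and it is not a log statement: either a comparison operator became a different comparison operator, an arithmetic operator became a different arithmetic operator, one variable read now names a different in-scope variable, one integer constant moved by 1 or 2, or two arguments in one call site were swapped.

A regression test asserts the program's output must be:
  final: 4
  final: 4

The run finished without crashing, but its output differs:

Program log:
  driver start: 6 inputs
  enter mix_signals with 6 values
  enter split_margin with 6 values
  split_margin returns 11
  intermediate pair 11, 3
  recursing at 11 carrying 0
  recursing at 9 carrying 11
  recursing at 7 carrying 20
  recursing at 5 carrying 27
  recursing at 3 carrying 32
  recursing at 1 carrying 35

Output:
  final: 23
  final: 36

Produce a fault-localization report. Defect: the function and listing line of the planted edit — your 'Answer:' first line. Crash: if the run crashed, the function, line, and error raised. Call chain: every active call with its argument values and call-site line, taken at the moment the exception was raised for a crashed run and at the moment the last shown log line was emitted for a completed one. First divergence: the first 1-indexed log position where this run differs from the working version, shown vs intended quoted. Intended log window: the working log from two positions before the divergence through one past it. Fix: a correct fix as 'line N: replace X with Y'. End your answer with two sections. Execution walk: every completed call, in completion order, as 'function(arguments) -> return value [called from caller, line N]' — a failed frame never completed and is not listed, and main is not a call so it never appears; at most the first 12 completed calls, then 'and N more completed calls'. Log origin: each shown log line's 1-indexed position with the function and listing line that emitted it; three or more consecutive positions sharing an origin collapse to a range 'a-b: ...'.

Answer: the defect is in mix_signals at line 21.
Key observation: At log position 6 the runs split — shown 'recursing at 11 carrying 0', but the working version logs 'recursing at 3 carrying 0'.
Call chain: main -> mix_signals([8, 11, 6, 5, 6, 2]) (called at line 35) -> rank_cells(11, 0) (called at line 21) -> rank_cells(9, 11) (called at line 5) ×5.
First divergence: position 6 — the shown line 'recursing at 11 carrying 0' should read 'recursing at 3 carrying 0'.
Intended log window:
  4: split_margin returns 11
  5: intermediate pair 11, 3
  6: recursing at 3 carrying 0
  7: recursing at 1 carrying 3
Execution walk:
  split_margin([8, 11, 6, 5, 6, 2]) -> 11  [called from mix_signals, line 18]
  rank_cells(-1, 36) -> 36  [called from rank_cells, line 5]
  rank_cells(1, 35) -> 36  [called from rank_cells, line 5]
  rank_cells(3, 32) -> 36  [called from rank_cells, line 5]
  rank_cells(5, 27) -> 36  [called from rank_cells, line 5]
  rank_cells(7, 20) -> 36  [called from rank_cells, line 5]
  rank_cells(9, 11) -> 36  [called from rank_cells, line 5]
  rank_cells(11, 0) -> 36  [called from mix_signals, line 21]
  mix_signals([8, 11, 6, 5, 6, 2]) -> 36  [called from main, line 35]
  trim_outliers(36, 3) -> 23  [called from main, line 36]
Log origin:
  1 — main, line 34
  2 — mix_signals, line 17
  3 — split_margin, line 8
  4 — split_margin, line 13
  5 — mix_signals, line 20
  6-11 — rank_cells, line 4
A correct fix: line 21: replace `rate` with `quota`.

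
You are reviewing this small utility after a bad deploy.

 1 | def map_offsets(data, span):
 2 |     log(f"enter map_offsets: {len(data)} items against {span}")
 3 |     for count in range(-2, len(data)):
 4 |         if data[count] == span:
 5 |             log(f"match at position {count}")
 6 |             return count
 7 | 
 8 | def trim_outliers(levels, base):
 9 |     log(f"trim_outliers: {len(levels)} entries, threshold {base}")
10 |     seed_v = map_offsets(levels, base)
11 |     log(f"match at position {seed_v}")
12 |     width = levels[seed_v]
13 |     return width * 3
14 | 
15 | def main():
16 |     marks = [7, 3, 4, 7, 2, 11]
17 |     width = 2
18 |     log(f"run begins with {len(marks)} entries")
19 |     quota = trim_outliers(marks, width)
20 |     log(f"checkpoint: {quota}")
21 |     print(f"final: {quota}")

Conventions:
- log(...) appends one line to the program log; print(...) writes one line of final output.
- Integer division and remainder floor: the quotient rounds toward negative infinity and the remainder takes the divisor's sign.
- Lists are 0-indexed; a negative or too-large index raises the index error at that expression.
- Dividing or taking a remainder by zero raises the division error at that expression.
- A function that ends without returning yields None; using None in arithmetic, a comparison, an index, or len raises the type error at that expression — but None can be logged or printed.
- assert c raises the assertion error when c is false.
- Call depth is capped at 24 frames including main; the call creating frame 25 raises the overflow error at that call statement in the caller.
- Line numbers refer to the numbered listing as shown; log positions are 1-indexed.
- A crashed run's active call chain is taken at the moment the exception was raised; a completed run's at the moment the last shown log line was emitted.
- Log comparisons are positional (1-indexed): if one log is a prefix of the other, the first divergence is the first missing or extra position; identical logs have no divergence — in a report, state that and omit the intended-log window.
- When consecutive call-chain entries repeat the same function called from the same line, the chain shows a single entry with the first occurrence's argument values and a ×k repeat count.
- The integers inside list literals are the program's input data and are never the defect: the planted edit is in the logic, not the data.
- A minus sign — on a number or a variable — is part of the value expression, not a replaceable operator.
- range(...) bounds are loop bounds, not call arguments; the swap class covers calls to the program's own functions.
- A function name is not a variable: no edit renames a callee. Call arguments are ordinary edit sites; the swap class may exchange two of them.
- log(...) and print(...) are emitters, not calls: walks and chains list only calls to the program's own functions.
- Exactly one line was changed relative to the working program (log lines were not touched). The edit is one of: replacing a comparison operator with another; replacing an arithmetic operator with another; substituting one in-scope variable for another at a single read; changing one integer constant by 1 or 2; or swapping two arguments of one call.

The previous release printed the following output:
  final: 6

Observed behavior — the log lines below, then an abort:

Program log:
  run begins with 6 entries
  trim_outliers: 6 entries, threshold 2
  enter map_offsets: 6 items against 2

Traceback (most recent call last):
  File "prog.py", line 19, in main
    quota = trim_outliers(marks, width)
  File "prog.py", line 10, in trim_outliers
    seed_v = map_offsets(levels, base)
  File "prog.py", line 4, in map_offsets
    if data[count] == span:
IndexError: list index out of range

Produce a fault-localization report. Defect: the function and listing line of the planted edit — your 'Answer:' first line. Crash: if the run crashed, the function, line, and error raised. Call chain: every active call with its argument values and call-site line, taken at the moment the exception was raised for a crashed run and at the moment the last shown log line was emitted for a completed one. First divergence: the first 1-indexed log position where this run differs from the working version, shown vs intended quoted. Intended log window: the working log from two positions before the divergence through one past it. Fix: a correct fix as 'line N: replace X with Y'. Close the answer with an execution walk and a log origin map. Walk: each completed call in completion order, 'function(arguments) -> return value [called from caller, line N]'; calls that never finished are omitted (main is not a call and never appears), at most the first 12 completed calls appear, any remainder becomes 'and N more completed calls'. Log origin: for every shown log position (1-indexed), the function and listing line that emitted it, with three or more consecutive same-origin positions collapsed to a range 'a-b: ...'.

Answer: the defect is in map_offsets at line 3.
Core observation: The faulty run's log stops after 3 lines; the working version's next line would be 'match at position 4'.
Crash: map_offsets, line 4, IndexError.
Call chain: main -> trim_outliers([7, 3, 4, 7, 2, 11], 2) (called at line 19) -> map_offsets([7, 3, 4, 7, 2, 11], 2) (called at line 10).
First divergence: position 4; the shown log stops at 3 lines while the working version next logs 'match at position 4'.
Intended log window:
  2: trim_outliers: 6 entries, threshold 2
  3: enter map_offsets: 6 items against 2
  4: match at position 4
  5: match at position 4
Execution walk:
  (no call completed)
Log origin:
  1: emitted by main (line 18)
  2: emitted by trim_outliers (line 9)
  3: emitted by map_offsets (line 2)
A correct fix: line 3: replace `-2` with `0`.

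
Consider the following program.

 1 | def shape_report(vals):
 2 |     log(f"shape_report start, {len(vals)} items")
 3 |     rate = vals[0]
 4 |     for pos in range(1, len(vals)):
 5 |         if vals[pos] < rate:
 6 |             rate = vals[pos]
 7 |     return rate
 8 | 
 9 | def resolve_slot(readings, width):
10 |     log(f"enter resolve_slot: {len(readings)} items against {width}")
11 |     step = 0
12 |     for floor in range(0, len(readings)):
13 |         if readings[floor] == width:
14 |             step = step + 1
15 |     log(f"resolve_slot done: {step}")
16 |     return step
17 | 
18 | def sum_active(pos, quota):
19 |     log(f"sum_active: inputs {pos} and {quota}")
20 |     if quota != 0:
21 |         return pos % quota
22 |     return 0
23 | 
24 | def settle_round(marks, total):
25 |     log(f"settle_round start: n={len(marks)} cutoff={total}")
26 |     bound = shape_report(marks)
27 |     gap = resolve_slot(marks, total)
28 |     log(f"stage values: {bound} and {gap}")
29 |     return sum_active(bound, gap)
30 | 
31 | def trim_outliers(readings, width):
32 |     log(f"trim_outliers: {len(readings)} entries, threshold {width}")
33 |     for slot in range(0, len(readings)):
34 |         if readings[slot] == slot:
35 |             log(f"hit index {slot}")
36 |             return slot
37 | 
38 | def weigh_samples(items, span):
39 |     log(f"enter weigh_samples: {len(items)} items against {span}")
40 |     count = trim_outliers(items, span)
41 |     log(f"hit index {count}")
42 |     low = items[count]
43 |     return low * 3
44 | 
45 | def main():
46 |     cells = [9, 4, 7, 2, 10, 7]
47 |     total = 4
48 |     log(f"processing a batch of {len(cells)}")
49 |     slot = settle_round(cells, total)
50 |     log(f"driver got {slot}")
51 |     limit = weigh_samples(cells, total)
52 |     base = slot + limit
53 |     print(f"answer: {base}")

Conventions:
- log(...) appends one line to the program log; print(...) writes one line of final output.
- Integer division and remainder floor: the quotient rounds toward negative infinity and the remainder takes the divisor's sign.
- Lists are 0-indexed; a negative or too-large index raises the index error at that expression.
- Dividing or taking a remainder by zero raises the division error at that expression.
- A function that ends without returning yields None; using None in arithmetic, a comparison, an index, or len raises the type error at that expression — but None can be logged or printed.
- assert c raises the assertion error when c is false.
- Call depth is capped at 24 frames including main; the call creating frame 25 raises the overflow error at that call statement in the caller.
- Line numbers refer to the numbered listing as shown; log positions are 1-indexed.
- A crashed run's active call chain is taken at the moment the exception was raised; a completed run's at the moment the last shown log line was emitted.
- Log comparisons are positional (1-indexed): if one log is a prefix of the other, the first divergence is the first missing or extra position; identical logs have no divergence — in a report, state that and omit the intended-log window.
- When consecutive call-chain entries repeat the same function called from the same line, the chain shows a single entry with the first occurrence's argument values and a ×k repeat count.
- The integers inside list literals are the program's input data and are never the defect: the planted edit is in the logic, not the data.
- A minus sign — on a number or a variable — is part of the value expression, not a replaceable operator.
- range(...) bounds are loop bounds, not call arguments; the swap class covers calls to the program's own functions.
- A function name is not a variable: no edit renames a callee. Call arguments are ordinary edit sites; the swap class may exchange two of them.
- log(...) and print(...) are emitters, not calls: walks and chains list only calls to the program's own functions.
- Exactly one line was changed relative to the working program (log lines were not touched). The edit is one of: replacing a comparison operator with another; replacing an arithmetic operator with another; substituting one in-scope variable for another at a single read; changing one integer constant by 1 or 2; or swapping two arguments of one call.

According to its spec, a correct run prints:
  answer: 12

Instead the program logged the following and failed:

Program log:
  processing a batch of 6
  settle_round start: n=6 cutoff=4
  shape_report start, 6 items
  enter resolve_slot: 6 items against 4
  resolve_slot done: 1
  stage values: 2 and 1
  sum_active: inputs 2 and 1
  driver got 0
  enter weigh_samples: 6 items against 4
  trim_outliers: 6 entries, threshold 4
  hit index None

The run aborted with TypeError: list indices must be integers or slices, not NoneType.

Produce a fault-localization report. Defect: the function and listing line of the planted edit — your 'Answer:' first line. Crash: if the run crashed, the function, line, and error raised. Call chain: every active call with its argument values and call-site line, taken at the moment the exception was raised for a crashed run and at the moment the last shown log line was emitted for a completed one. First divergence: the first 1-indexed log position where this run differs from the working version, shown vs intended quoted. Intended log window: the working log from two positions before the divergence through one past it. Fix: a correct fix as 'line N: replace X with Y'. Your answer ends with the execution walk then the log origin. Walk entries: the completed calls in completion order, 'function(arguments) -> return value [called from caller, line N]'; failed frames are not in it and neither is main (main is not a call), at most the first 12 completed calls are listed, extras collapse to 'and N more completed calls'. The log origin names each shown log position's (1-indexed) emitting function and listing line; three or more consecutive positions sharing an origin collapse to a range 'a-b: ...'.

Answer: the defect is in trim_outliers at line 34.
Key observation: Log line 11 is where behavior first shows: 'hit index None' appears instead of 'hit index 1'.
Crash: weigh_samples, line 42, TypeError.
Call chain: main -> weigh_samples([9, 4, 7, 2, 10, 7], 4) (called at line 51).
First divergence: position 11 — the shown line 'hit index None' should read 'hit index 1'.
Intended log window:
  9: enter weigh_samples: 6 items against 4
  10: trim_outliers: 6 entries, threshold 4
  11: hit index 1
  12: hit index 1
Execution walk:
  shape_report([9, 4, 7, 2, 10, 7]) -> 2  [called from settle_round, line 26]
  resolve_slot([9, 4, 7, 2, 10, 7], 4) -> 1  [called from settle_round, line 27]
  sum_active(2, 1) -> 0  [called from settle_round, line 29]
  settle_round([9, 4, 7, 2, 10, 7], 4) -> 0  [called from main, line 49]
  trim_outliers([9, 4, 7, 2, 10, 7], 4) -> None  [called from weigh_samples, line 40]
Log origins:
  1: logged in main at line 48
  2: logged in settle_round at line 25
  3: logged in shape_report at line 2
  4: logged in resolve_slot at line 10
  5: logged in resolve_slot at line 15
  6: logged in settle_round at line 28
  7: logged in sum_active at line 19
  8: logged in main at line 50
  9: logged in weigh_samples at line 39
  10: logged in trim_outliers at line 32
  11: logged in weigh_samples at line 41
A correct fix: line 34: replace `readings[slot] == slot` with `readings[slot] == width`.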